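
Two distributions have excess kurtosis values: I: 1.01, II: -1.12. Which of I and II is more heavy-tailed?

Higher excess kurtosis ⇒ heavier tails relative to the normal distribution.
1.01 vs -1.12: the larger is 1.01, so I has heavier tails. (I is leptokurtic — heavier-than-normal tails; the other is platykurtic.)

I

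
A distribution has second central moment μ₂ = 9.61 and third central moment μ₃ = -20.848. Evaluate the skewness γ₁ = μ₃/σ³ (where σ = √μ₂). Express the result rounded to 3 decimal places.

-0.700

σ = √μ₂ = √9.61 = 3.10000
σ³ = μ₂^(3/2) = 29.79100
γ₁ = μ₃/σ³ = -20.848 / 29.79100 ≈ -0.700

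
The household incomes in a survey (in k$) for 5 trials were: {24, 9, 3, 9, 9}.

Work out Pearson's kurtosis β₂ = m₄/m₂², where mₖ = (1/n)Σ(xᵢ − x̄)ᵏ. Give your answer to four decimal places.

2.8445

x̄ = 10.8000
Σ(xᵢ − x̄)² = 244.8000 ⇒ m₂ = 48.96000
Σ(xᵢ − x̄)⁴ = 34092.5760 ⇒ m₄ = 6818.51520
m₂² = 2397.08160
β₂ = m₄/m₂² = 6818.51520 / 2397.08160 ≈ 2.8445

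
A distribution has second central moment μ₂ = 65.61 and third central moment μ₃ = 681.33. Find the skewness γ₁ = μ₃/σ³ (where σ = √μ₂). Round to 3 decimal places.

σ = √μ₂ = √65.61 = 8.10000
σ³ = μ₂^(3/2) = 531.44100
γ₁ = μ₃/σ³ = 681.33 / 531.44100 ≈ 1.282

1.282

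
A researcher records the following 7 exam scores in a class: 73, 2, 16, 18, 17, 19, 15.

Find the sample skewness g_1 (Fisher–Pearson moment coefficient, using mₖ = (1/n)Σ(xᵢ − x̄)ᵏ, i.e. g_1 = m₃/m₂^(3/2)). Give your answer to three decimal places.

1.749

x̄ = (73 + 2 + 16 + 18 + 17 + 19 + 15) / 7 = 22.8571
deviations (xᵢ − x̄): 50.1429, -20.8571, -6.8571, -4.8571, -5.8571, -3.8571, -7.8571
Σ(xᵢ − x̄)² = 3130.8571 ⇒ m₂ = 3130.8571/7 = 447.26531
Σ(xᵢ − x̄)³ = 115820.8163 ⇒ m₃ = 115820.8163/7 = 16545.83090
m₂^(3/2) = 447.26531^(1.5) = 9459.05646
g_1 = m₃ / m₂^(3/2) = 16545.83090 / 9459.05646 ≈ 1.749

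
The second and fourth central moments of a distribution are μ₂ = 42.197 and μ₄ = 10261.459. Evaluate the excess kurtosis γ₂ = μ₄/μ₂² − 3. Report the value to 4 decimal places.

μ₂² = 42.197² = 1780.58681
μ₄/μ₂² = 10261.459 / 1780.58681 = 5.76296
γ₂ = 5.76296 − 3 ≈ 2.7630

2.7630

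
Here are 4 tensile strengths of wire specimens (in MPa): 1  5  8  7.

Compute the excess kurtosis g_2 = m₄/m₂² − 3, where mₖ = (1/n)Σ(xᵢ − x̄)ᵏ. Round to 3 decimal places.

x̄ = 5.2500
Σ(xᵢ − x̄)² = 28.7500 ⇒ m₂ = 7.18750
Σ(xᵢ − x̄)⁴ = 392.8281 ⇒ m₄ = 98.20703
m₂² = 51.66016
g_2 = m₄/m₂² − 3 = 1.90102 − 3 ≈ -1.099

-1.099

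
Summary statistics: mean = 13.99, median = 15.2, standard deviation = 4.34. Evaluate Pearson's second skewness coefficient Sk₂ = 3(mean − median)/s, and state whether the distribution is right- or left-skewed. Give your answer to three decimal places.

-0.836, left-skewed

Sk₂ = 3(13.99 − 15.2) / 4.34 = 3 × -1.2100 / 4.34
    = -3.6300 / 4.34 ≈ -0.836
Sk₂ < 0 ⇒ mean < median ⇒ left-skewed (negative skew).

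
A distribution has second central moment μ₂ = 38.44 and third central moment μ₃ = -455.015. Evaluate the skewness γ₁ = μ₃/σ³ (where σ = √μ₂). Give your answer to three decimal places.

σ = √μ₂ = √38.44 = 6.20000
σ³ = μ₂^(3/2) = 238.32800
γ₁ = μ₃/σ³ = -455.015 / 238.32800 ≈ -1.909

-1.909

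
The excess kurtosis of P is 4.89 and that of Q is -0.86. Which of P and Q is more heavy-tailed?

P

Higher excess kurtosis ⇒ heavier tails relative to the normal distribution.
4.89 vs -0.86: the larger is 4.89, so P has heavier tails. (P is leptokurtic — heavier-than-normal tails; the other is platykurtic.)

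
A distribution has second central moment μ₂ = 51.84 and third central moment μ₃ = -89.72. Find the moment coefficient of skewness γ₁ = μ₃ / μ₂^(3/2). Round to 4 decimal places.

σ = √μ₂ = √51.84 = 7.20000
σ³ = μ₂^(3/2) = 373.24800
γ₁ = μ₃/σ³ = -89.72 / 373.24800 ≈ -0.2404

-0.2404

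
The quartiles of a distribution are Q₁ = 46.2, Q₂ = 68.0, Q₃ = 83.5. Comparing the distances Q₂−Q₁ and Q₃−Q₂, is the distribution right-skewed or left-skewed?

left-skewed

Q₂ − Q₁ = 21.8;  Q₃ − Q₂ = 15.5
Q₂ − Q₁ > Q₃ − Q₂ ⇒ the lower half is more spread out ⇒ left-skewed.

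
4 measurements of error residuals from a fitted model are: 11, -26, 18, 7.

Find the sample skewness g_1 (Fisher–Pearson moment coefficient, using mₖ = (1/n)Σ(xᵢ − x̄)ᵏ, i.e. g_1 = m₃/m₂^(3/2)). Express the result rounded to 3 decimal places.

-0.966

x̄ = (11 - 26 + 18 + 7) / 4 = 2.5000
deviations (xᵢ − x̄): 8.5000, -28.5000, 15.5000, 4.5000
Σ(xᵢ − x̄)² = 1145.0000 ⇒ m₂ = 1145.0000/4 = 286.25000
Σ(xᵢ − x̄)³ = -18720.0000 ⇒ m₃ = -18720.0000/4 = -4680.00000
m₂^(3/2) = 286.25000^(1.5) = 4843.04209
g_1 = m₃ / m₂^(3/2) = -4680.00000 / 4843.04209 ≈ -0.966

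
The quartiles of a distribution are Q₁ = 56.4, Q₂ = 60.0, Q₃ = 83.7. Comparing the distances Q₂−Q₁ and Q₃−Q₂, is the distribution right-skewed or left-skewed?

Q₂ − Q₁ = 3.6;  Q₃ − Q₂ = 23.7
Q₃ − Q₂ > Q₂ − Q₁ ⇒ the upper half is more spread out ⇒ right-skewed.

right-skewed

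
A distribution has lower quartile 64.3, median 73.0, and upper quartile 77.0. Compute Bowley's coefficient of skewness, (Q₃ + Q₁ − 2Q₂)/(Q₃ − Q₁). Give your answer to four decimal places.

numerator: Q₃ + Q₁ − 2Q₂ = 77.0 + 64.3 − 2×73.0 = -4.7000
denominator: Q₃ − Q₁ = 77.0 − 64.3 = 12.7000
Bowley skewness = -4.7000 / 12.7000 ≈ -0.3701

-0.3701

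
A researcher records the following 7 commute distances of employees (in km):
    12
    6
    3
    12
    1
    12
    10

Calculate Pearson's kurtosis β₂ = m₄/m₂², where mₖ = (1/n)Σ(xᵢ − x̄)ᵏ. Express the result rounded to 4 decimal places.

1.5847

x̄ = 8.0000
Σ(xᵢ − x̄)² = 130.0000 ⇒ m₂ = 18.57143
Σ(xᵢ − x̄)⁴ = 3826.0000 ⇒ m₄ = 546.57143
m₂² = 344.89796
β₂ = m₄/m₂² = 546.57143 / 344.89796 ≈ 1.5847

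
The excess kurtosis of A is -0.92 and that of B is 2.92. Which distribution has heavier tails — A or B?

B

Higher excess kurtosis ⇒ heavier tails relative to the normal distribution.
-0.92 vs 2.92: the larger is 2.92, so B has heavier tails. (B is leptokurtic — heavier-than-normal tails; the other is platykurtic.)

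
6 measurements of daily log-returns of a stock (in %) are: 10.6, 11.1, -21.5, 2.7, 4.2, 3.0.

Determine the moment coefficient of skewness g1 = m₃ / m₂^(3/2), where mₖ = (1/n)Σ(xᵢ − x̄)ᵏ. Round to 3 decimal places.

x̄ = (10.6 + 11.1 - 21.5 + 2.7 + 4.2 + 3.0) / 6 = 1.6833
deviations (xᵢ − x̄): 8.9167, 9.4167, -23.1833, 1.0167, 2.5167, 1.3167
Σ(xᵢ − x̄)² = 714.7483 ⇒ m₂ = 714.7483/6 = 119.12472
Σ(xᵢ − x̄)³ = -10897.0556 ⇒ m₃ = -10897.0556/6 = -1816.17593
m₂^(3/2) = 119.12472^(1.5) = 1300.17811
g1 = m₃ / m₂^(3/2) = -1816.17593 / 1300.17811 ≈ -1.397

-1.397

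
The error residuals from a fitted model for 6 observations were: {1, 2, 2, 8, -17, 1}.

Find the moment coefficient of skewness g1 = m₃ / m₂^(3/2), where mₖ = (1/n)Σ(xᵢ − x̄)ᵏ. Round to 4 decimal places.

-1.3685

x̄ = (1 + 2 + 2 + 8 - 17 + 1) / 6 = -0.5000
deviations (xᵢ − x̄): 1.5000, 2.5000, 2.5000, 8.5000, -16.5000, 1.5000
Σ(xᵢ − x̄)² = 361.5000 ⇒ m₂ = 361.5000/6 = 60.25000
Σ(xᵢ − x̄)³ = -3840.0000 ⇒ m₃ = -3840.0000/6 = -640.00000
m₂^(3/2) = 60.25000^(1.5) = 467.66576
g1 = m₃ / m₂^(3/2) = -640.00000 / 467.66576 ≈ -1.3685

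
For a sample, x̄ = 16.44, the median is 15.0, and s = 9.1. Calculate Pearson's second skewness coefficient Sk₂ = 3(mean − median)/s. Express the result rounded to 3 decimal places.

0.475

Sk₂ = 3(16.44 − 15.0) / 9.1 = 3 × 1.4400 / 9.1
    = 4.3200 / 9.1 ≈ 0.475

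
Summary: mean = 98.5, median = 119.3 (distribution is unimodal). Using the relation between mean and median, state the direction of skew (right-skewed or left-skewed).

mean − median = 98.5 − 119.3 = -20.8
mean < median ⇒ the longer tail is on the left ⇒ left-skewed (negatively skewed).

left-skewed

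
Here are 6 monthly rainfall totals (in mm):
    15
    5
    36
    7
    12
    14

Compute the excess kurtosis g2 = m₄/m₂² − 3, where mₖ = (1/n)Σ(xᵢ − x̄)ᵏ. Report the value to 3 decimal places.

x̄ = 14.8333
Σ(xᵢ − x̄)² = 614.8333 ⇒ m₂ = 102.47222
Σ(xᵢ − x̄)⁴ = 213908.8194 ⇒ m₄ = 35651.46991
m₂² = 10500.55633
g2 = m₄/m₂² − 3 = 3.39520 − 3 ≈ 0.395

0.395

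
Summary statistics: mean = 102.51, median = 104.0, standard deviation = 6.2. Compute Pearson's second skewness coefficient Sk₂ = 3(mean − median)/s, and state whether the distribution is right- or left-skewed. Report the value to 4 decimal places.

-0.7210, left-skewed

Sk₂ = 3(102.51 − 104.0) / 6.2 = 3 × -1.4900 / 6.2
    = -4.4700 / 6.2 ≈ -0.7210
Sk₂ < 0 ⇒ mean < median ⇒ left-skewed (negative skew).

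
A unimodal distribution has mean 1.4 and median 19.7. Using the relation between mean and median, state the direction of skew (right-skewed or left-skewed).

left-skewed

mean − median = 1.4 − 19.7 = -18.3
mean < median ⇒ the longer tail is on the left ⇒ left-skewed (negatively skewed).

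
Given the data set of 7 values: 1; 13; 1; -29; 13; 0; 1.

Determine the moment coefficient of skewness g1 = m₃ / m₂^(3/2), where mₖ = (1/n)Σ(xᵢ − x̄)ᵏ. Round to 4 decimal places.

x̄ = (1 + 13 + 1 - 29 + 13 + 0 + 1) / 7 = 0.0000
deviations (xᵢ − x̄): 1.0000, 13.0000, 1.0000, -29.0000, 13.0000, 0.0000, 1.0000
Σ(xᵢ − x̄)² = 1182.0000 ⇒ m₂ = 1182.0000/7 = 168.85714
Σ(xᵢ − x̄)³ = -19992.0000 ⇒ m₃ = -19992.0000/7 = -2856.00000
m₂^(3/2) = 168.85714^(1.5) = 2194.21487
g1 = m₃ / m₂^(3/2) = -2856.00000 / 2194.21487 ≈ -1.3016

-1.3016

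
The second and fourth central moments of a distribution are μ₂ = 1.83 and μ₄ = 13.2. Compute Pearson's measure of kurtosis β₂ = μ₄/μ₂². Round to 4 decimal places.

3.9416

μ₂² = 1.83² = 3.34890
μ₄/μ₂² = 13.2 / 3.34890 = 3.94159
β₂ ≈ 3.9416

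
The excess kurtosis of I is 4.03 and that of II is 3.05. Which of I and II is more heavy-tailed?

Higher excess kurtosis ⇒ heavier tails relative to the normal distribution.
4.03 vs 3.05: the larger is 4.03, so I has heavier tails.

I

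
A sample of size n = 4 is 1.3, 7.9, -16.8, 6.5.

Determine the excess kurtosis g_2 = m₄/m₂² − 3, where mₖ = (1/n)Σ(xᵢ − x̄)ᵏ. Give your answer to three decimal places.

x̄ = -0.2750
Σ(xᵢ − x̄)² = 388.2875 ⇒ m₂ = 97.07188
Σ(xᵢ − x̄)⁴ = 81149.6503 ⇒ m₄ = 20287.41257
m₂² = 9422.94892
g_2 = m₄/m₂² − 3 = 2.15298 − 3 ≈ -0.847

-0.847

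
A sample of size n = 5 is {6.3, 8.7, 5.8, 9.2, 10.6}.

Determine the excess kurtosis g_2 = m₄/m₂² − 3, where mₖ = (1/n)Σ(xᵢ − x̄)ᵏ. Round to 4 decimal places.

-1.5175

x̄ = 8.1200
Σ(xᵢ − x̄)² = 16.3480 ⇒ m₂ = 3.26960
Σ(xᵢ − x̄)⁴ = 79.2433 ⇒ m₄ = 15.84866
m₂² = 10.69028
g_2 = m₄/m₂² − 3 = 1.48253 − 3 ≈ -1.5175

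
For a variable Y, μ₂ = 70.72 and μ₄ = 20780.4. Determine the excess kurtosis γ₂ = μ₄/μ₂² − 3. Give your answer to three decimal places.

1.155

μ₂² = 70.72² = 5001.31840
μ₄/μ₂² = 20780.4 / 5001.31840 = 4.15498
γ₂ = 4.15498 − 3 ≈ 1.155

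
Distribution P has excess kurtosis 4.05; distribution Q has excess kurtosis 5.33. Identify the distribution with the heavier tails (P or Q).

Q

Higher excess kurtosis ⇒ heavier tails relative to the normal distribution.
4.05 vs 5.33: the larger is 5.33, so Q has heavier tails.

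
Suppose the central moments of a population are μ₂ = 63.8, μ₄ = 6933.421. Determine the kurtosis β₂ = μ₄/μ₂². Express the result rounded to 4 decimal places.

μ₂² = 63.8² = 4070.44000
μ₄/μ₂² = 6933.421 / 4070.44000 = 1.70336
β₂ ≈ 1.7034

1.7034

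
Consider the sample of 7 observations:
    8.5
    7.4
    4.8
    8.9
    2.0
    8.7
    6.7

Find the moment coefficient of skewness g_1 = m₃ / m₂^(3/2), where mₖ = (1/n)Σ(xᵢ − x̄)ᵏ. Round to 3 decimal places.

-0.978

x̄ = (8.5 + 7.4 + 4.8 + 8.9 + 2.0 + 8.7 + 6.7) / 7 = 6.7143
deviations (xᵢ − x̄): 1.7857, 0.6857, -1.9143, 2.1857, -4.7143, 1.9857, -0.0143
Σ(xᵢ − x̄)² = 38.2686 ⇒ m₂ = 38.2686/7 = 5.46694
Σ(xᵢ − x̄)³ = -87.4991 ⇒ m₃ = -87.4991/7 = -12.49987
m₂^(3/2) = 5.46694^(1.5) = 12.78252
g_1 = m₃ / m₂^(3/2) = -12.49987 / 12.78252 ≈ -0.978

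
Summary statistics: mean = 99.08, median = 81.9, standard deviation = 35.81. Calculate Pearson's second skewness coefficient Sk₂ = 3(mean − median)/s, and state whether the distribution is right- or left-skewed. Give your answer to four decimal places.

1.4393, right-skewed

Sk₂ = 3(99.08 − 81.9) / 35.81 = 3 × 17.1800 / 35.81
    = 51.5400 / 35.81 ≈ 1.4393
Sk₂ > 0 ⇒ mean > median ⇒ right-skewed (positive skew).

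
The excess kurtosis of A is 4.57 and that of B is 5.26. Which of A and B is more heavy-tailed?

Higher excess kurtosis ⇒ heavier tails relative to the normal distribution.
4.57 vs 5.26: the larger is 5.26, so B has heavier tails.

B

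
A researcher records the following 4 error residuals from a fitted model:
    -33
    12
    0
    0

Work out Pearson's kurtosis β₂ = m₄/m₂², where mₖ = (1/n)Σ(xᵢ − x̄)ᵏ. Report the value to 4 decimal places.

2.1675

x̄ = -5.2500
Σ(xᵢ − x̄)² = 1122.7500 ⇒ m₂ = 280.68750
Σ(xᵢ − x̄)⁴ = 683059.0781 ⇒ m₄ = 170764.76953
m₂² = 78785.47266
β₂ = m₄/m₂² = 170764.76953 / 78785.47266 ≈ 2.1675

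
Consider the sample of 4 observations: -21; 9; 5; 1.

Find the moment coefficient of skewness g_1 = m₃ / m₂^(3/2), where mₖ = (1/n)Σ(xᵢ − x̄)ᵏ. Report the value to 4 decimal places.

-0.9537

x̄ = (-21 + 9 + 5 + 1) / 4 = -1.5000
deviations (xᵢ − x̄): -19.5000, 10.5000, 6.5000, 2.5000
Σ(xᵢ − x̄)² = 539.0000 ⇒ m₂ = 539.0000/4 = 134.75000
Σ(xᵢ − x̄)³ = -5967.0000 ⇒ m₃ = -5967.0000/4 = -1491.75000
m₂^(3/2) = 134.75000^(1.5) = 1564.20317
g_1 = m₃ / m₂^(3/2) = -1491.75000 / 1564.20317 ≈ -0.9537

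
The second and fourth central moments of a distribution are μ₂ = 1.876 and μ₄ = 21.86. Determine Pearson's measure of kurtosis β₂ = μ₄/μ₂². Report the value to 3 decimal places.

μ₂² = 1.876² = 3.51938
μ₄/μ₂² = 21.86 / 3.51938 = 6.21133
β₂ ≈ 6.211

6.211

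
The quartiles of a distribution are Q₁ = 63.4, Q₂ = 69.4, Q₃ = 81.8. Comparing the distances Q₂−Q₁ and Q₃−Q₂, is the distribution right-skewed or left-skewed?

Q₂ − Q₁ = 6.0;  Q₃ − Q₂ = 12.4
Q₃ − Q₂ > Q₂ − Q₁ ⇒ the upper half is more spread out ⇒ right-skewed.

right-skewed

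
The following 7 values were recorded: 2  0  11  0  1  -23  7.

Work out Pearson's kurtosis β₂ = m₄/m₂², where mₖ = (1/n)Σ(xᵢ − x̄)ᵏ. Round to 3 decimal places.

x̄ = -0.2857
Σ(xᵢ − x̄)² = 703.4286 ⇒ m₂ = 100.48980
Σ(xᵢ − x̄)⁴ = 285262.9621 ⇒ m₄ = 40751.85173
m₂² = 10098.19908
β₂ = m₄/m₂² = 40751.85173 / 10098.19908 ≈ 4.036

4.036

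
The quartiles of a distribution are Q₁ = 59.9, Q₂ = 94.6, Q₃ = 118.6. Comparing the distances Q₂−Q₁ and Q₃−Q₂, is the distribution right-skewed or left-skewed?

Q₂ − Q₁ = 34.7;  Q₃ − Q₂ = 24.0
Q₂ − Q₁ > Q₃ − Q₂ ⇒ the lower half is more spread out ⇒ left-skewed.

left-skewed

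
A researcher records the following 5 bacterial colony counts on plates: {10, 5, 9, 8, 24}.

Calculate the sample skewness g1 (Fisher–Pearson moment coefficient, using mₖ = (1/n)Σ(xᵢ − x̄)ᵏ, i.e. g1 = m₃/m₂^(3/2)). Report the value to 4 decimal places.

1.2531

x̄ = (10 + 5 + 9 + 8 + 24) / 5 = 11.2000
deviations (xᵢ − x̄): -1.2000, -6.2000, -2.2000, -3.2000, 12.8000
Σ(xᵢ − x̄)² = 218.8000 ⇒ m₂ = 218.8000/5 = 43.76000
Σ(xᵢ − x̄)³ = 1813.6800 ⇒ m₃ = 1813.6800/5 = 362.73600
m₂^(3/2) = 43.76000^(1.5) = 289.47827
g1 = m₃ / m₂^(3/2) = 362.73600 / 289.47827 ≈ 1.2531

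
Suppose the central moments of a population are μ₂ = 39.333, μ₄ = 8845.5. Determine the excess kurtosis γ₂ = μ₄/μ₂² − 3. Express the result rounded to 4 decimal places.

2.7175

μ₂² = 39.333² = 1547.08489
μ₄/μ₂² = 8845.5 / 1547.08489 = 5.71753
γ₂ = 5.71753 − 3 ≈ 2.7175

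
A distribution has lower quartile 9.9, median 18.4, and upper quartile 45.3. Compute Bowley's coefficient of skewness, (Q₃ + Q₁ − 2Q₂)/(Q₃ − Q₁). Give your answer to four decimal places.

0.5198

numerator: Q₃ + Q₁ − 2Q₂ = 45.3 + 9.9 − 2×18.4 = 18.4000
denominator: Q₃ − Q₁ = 45.3 − 9.9 = 35.4000
Bowley skewness = 18.4000 / 35.4000 ≈ 0.5198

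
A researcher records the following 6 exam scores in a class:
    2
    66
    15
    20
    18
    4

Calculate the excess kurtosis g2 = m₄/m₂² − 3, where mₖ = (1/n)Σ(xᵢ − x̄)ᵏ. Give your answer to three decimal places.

0.541

x̄ = 20.8333
Σ(xᵢ − x̄)² = 2720.8333 ⇒ m₂ = 453.47222
Σ(xᵢ − x̄)⁴ = 4369037.8194 ⇒ m₄ = 728172.96991
m₂² = 205637.05633
g2 = m₄/m₂² − 3 = 3.54106 − 3 ≈ 0.541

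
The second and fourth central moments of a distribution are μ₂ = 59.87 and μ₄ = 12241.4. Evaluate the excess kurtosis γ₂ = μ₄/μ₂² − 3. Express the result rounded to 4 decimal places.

μ₂² = 59.87² = 3584.41690
μ₄/μ₂² = 12241.4 / 3584.41690 = 3.41517
γ₂ = 3.41517 − 3 ≈ 0.4152

0.4152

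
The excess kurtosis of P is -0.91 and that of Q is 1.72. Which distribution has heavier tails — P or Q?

Higher excess kurtosis ⇒ heavier tails relative to the normal distribution.
-0.91 vs 1.72: the larger is 1.72, so Q has heavier tails. (Q is leptokurtic — heavier-than-normal tails; the other is platykurtic.)

Q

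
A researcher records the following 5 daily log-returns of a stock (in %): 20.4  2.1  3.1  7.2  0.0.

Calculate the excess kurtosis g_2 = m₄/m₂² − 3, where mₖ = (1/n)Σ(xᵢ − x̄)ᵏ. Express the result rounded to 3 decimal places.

-0.256

x̄ = 6.5600
Σ(xᵢ − x̄)² = 266.8520 ⇒ m₂ = 53.37040
Σ(xᵢ − x̄)⁴ = 39080.7703 ⇒ m₄ = 7816.15407
m₂² = 2848.39960
g_2 = m₄/m₂² − 3 = 2.74405 − 3 ≈ -0.256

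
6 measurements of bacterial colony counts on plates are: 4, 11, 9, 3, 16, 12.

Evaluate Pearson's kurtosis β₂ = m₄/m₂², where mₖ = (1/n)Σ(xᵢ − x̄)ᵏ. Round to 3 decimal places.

x̄ = 9.1667
Σ(xᵢ − x̄)² = 122.8333 ⇒ m₂ = 20.47222
Σ(xᵢ − x̄)⁴ = 4414.8194 ⇒ m₄ = 735.80324
m₂² = 419.11188
β₂ = m₄/m₂² = 735.80324 / 419.11188 ≈ 1.756

1.756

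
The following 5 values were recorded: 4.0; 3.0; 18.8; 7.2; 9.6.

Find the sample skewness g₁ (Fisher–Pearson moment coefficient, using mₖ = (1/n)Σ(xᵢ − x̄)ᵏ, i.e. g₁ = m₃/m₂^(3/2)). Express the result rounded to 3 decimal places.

0.916

x̄ = (4.0 + 3.0 + 18.8 + 7.2 + 9.6) / 5 = 8.5200
deviations (xᵢ − x̄): -4.5200, -5.5200, 10.2800, -1.3200, 1.0800
Σ(xᵢ − x̄)² = 159.4880 ⇒ m₂ = 159.4880/5 = 31.89760
Σ(xᵢ − x̄)³ = 824.7917 ⇒ m₃ = 824.7917/5 = 164.95834
m₂^(3/2) = 31.89760^(1.5) = 180.15114
g₁ = m₃ / m₂^(3/2) = 164.95834 / 180.15114 ≈ 0.916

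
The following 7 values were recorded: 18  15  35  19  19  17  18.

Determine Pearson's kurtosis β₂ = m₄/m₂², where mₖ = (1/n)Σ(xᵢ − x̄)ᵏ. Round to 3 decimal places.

4.800

x̄ = 20.1429
Σ(xᵢ − x̄)² = 268.8571 ⇒ m₂ = 38.40816
Σ(xᵢ − x̄)⁴ = 49566.5015 ⇒ m₄ = 7080.92878
m₂² = 1475.18701
β₂ = m₄/m₂² = 7080.92878 / 1475.18701 ≈ 4.800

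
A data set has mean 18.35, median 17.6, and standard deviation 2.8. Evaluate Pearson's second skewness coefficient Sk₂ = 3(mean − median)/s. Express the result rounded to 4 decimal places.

0.8036

Sk₂ = 3(18.35 − 17.6) / 2.8 = 3 × 0.7500 / 2.8
    = 2.2500 / 2.8 ≈ 0.8036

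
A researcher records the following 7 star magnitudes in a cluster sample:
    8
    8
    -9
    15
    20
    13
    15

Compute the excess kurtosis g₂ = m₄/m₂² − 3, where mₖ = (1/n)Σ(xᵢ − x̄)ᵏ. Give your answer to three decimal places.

0.558

x̄ = 10.0000
Σ(xᵢ − x̄)² = 528.0000 ⇒ m₂ = 75.42857
Σ(xᵢ − x̄)⁴ = 141684.0000 ⇒ m₄ = 20240.57143
m₂² = 5689.46939
g₂ = m₄/m₂² − 3 = 3.55755 − 3 ≈ 0.558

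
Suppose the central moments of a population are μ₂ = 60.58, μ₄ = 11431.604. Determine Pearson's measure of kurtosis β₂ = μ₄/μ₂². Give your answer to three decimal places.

μ₂² = 60.58² = 3669.93640
μ₄/μ₂² = 11431.604 / 3669.93640 = 3.11493
β₂ ≈ 3.115

3.115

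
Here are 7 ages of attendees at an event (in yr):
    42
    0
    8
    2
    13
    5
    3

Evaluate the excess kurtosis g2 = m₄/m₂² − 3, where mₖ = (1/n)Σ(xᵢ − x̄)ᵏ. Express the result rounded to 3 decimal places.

x̄ = 10.4286
Σ(xᵢ − x̄)² = 1273.7143 ⇒ m₂ = 181.95918
Σ(xᵢ − x̄)⁴ = 1014387.3936 ⇒ m₄ = 144912.48480
m₂² = 33109.14452
g2 = m₄/m₂² − 3 = 4.37681 − 3 ≈ 1.377

1.377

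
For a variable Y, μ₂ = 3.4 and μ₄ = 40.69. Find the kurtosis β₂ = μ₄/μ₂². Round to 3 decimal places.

μ₂² = 3.4² = 11.56000
μ₄/μ₂² = 40.69 / 11.56000 = 3.51990
β₂ ≈ 3.520

3.520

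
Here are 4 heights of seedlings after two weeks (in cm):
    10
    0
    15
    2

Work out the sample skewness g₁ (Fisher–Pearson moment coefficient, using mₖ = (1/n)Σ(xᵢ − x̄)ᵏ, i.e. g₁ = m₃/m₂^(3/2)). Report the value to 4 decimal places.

x̄ = (10 + 0 + 15 + 2) / 4 = 6.7500
deviations (xᵢ − x̄): 3.2500, -6.7500, 8.2500, -4.7500
Σ(xᵢ − x̄)² = 146.7500 ⇒ m₂ = 146.7500/4 = 36.68750
Σ(xᵢ − x̄)³ = 181.1250 ⇒ m₃ = 181.1250/4 = 45.28125
m₂^(3/2) = 36.68750^(1.5) = 222.21695
g₁ = m₃ / m₂^(3/2) = 45.28125 / 222.21695 ≈ 0.2038

0.2038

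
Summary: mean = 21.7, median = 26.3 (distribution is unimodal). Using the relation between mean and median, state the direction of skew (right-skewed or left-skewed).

mean − median = 21.7 − 26.3 = -4.6
mean < median ⇒ the longer tail is on the left ⇒ left-skewed (negatively skewed).

left-skewed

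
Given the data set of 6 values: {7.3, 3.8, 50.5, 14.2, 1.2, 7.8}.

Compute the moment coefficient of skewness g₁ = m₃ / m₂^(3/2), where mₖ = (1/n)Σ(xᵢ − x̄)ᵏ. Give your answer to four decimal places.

x̄ = (7.3 + 3.8 + 50.5 + 14.2 + 1.2 + 7.8) / 6 = 14.1333
deviations (xᵢ − x̄): -6.8333, -10.3333, 36.3667, 0.0667, -12.9333, -6.3333
Σ(xᵢ − x̄)² = 1683.3933 ⇒ m₂ = 1683.3933/6 = 280.56556
Σ(xᵢ − x̄)³ = 44256.3104 ⇒ m₃ = 44256.3104/6 = 7376.05174
m₂^(3/2) = 280.56556^(1.5) = 4699.49865
g₁ = m₃ / m₂^(3/2) = 7376.05174 / 4699.49865 ≈ 1.5695

1.5695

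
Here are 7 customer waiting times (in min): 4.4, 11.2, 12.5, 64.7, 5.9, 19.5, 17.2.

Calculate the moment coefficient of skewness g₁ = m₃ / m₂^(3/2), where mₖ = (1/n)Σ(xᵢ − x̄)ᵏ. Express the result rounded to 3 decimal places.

x̄ = (4.4 + 11.2 + 12.5 + 64.7 + 5.9 + 19.5 + 17.2) / 7 = 19.3429
deviations (xᵢ − x̄): -14.9429, -8.1429, -6.8429, 45.3571, -13.4429, 0.1571, -2.1429
Σ(xᵢ − x̄)² = 2579.0171 ⇒ m₂ = 2579.0171/7 = 368.43102
Σ(xᵢ − x̄)³ = 86675.8965 ⇒ m₃ = 86675.8965/7 = 12382.27093
m₂^(3/2) = 368.43102^(1.5) = 7071.87024
g₁ = m₃ / m₂^(3/2) = 12382.27093 / 7071.87024 ≈ 1.751

1.751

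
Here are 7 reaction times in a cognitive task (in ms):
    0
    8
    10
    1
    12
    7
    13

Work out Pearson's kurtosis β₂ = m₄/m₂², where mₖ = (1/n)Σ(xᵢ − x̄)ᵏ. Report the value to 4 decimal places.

x̄ = 7.2857
Σ(xᵢ − x̄)² = 155.4286 ⇒ m₂ = 22.20408
Σ(xᵢ − x̄)⁴ = 5993.4111 ⇒ m₄ = 856.20158
m₂² = 493.02124
β₂ = m₄/m₂² = 856.20158 / 493.02124 ≈ 1.7366

1.7366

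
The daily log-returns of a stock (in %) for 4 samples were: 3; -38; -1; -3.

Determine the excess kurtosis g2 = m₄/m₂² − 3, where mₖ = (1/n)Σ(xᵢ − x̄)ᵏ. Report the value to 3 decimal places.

-0.710

x̄ = -9.7500
Σ(xᵢ − x̄)² = 1082.7500 ⇒ m₂ = 270.68750
Σ(xᵢ − x̄)⁴ = 671268.0781 ⇒ m₄ = 167817.01953
m₂² = 73271.72266
g2 = m₄/m₂² − 3 = 2.29034 − 3 ≈ -0.710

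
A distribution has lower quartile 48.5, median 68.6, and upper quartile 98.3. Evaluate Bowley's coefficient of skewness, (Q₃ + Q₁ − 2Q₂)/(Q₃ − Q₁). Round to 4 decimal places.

numerator: Q₃ + Q₁ − 2Q₂ = 98.3 + 48.5 − 2×68.6 = 9.6000
denominator: Q₃ − Q₁ = 98.3 − 48.5 = 49.8000
Bowley skewness = 9.6000 / 49.8000 ≈ 0.1928

0.1928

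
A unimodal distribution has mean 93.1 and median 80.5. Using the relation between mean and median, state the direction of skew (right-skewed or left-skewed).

right-skewed

mean − median = 93.1 − 80.5 = 12.6
mean > median ⇒ the longer tail is on the right ⇒ right-skewed (positively skewed).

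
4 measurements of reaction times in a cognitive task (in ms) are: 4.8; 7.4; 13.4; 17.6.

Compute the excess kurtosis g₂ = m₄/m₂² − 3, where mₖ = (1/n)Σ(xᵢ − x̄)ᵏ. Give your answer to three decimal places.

x̄ = 10.8000
Σ(xᵢ − x̄)² = 100.5600 ⇒ m₂ = 25.14000
Σ(xᵢ − x̄)⁴ = 3613.4688 ⇒ m₄ = 903.36720
m₂² = 632.01960
g₂ = m₄/m₂² − 3 = 1.42933 − 3 ≈ -1.571

-1.571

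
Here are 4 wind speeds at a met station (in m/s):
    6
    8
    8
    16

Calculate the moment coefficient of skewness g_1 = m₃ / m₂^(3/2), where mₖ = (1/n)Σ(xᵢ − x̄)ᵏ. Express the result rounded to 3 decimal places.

0.993

x̄ = (6 + 8 + 8 + 16) / 4 = 9.5000
deviations (xᵢ − x̄): -3.5000, -1.5000, -1.5000, 6.5000
Σ(xᵢ − x̄)² = 59.0000 ⇒ m₂ = 59.0000/4 = 14.75000
Σ(xᵢ − x̄)³ = 225.0000 ⇒ m₃ = 225.0000/4 = 56.25000
m₂^(3/2) = 14.75000^(1.5) = 56.64845
g_1 = m₃ / m₂^(3/2) = 56.25000 / 56.64845 ≈ 0.993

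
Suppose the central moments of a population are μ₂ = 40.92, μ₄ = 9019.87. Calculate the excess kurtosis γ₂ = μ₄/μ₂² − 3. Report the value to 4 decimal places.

μ₂² = 40.92² = 1674.44640
μ₄/μ₂² = 9019.87 / 1674.44640 = 5.38678
γ₂ = 5.38678 − 3 ≈ 2.3868

2.3868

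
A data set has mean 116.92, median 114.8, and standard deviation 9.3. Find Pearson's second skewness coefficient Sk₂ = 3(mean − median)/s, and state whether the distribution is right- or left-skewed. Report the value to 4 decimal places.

0.6839, right-skewed

Sk₂ = 3(116.92 − 114.8) / 9.3 = 3 × 2.1200 / 9.3
    = 6.3600 / 9.3 ≈ 0.6839
Sk₂ > 0 ⇒ mean > median ⇒ right-skewed (positive skew).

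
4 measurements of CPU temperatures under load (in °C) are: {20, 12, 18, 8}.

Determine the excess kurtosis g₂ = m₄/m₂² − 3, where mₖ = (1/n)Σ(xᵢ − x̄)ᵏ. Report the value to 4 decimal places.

x̄ = 14.5000
Σ(xᵢ − x̄)² = 91.0000 ⇒ m₂ = 22.75000
Σ(xᵢ − x̄)⁴ = 2889.2500 ⇒ m₄ = 722.31250
m₂² = 517.56250
g₂ = m₄/m₂² − 3 = 1.39560 − 3 ≈ -1.6044

-1.6044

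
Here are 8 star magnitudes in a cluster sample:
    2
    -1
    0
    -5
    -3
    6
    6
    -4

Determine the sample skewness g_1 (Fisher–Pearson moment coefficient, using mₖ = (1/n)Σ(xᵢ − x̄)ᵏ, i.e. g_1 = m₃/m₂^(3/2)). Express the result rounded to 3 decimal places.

0.347

x̄ = (2 - 1 + 0 - 5 - 3 + 6 + 6 - 4) / 8 = 0.1250
deviations (xᵢ − x̄): 1.8750, -1.1250, -0.1250, -5.1250, -3.1250, 5.8750, 5.8750, -4.1250
Σ(xᵢ − x̄)² = 126.8750 ⇒ m₂ = 126.8750/8 = 15.85938
Σ(xᵢ − x̄)³ = 175.4063 ⇒ m₃ = 175.4063/8 = 21.92578
m₂^(3/2) = 15.85938^(1.5) = 63.15811
g_1 = m₃ / m₂^(3/2) = 21.92578 / 63.15811 ≈ 0.347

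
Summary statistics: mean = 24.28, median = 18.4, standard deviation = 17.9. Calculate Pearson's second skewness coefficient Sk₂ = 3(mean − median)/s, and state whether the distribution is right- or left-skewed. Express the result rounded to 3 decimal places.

0.985, right-skewed

Sk₂ = 3(24.28 − 18.4) / 17.9 = 3 × 5.8800 / 17.9
    = 17.6400 / 17.9 ≈ 0.985
Sk₂ > 0 ⇒ mean > median ⇒ right-skewed (positive skew).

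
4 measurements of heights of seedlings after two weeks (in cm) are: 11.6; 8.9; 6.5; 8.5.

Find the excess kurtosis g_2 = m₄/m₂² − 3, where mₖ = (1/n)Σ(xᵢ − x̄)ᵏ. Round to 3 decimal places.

x̄ = 8.8750
Σ(xᵢ − x̄)² = 13.2075 ⇒ m₂ = 3.30187
Σ(xᵢ − x̄)⁴ = 86.9763 ⇒ m₄ = 21.74408
m₂² = 10.90238
g_2 = m₄/m₂² − 3 = 1.99443 − 3 ≈ -1.006

-1.006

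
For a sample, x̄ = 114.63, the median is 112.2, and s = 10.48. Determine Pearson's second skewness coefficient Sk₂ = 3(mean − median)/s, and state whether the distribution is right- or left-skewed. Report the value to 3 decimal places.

Sk₂ = 3(114.63 − 112.2) / 10.48 = 3 × 2.4300 / 10.48
    = 7.2900 / 10.48 ≈ 0.696
Sk₂ > 0 ⇒ mean > median ⇒ right-skewed (positive skew).

0.696, right-skewed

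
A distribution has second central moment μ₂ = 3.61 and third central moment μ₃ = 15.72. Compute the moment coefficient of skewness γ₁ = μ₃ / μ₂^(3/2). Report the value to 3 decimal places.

2.292

σ = √μ₂ = √3.61 = 1.90000
σ³ = μ₂^(3/2) = 6.85900
γ₁ = μ₃/σ³ = 15.72 / 6.85900 ≈ 2.292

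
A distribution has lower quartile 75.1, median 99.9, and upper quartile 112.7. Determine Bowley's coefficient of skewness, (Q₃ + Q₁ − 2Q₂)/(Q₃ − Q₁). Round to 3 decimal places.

-0.319

numerator: Q₃ + Q₁ − 2Q₂ = 112.7 + 75.1 − 2×99.9 = -12.0000
denominator: Q₃ − Q₁ = 112.7 − 75.1 = 37.6000
Bowley skewness = -12.0000 / 37.6000 ≈ -0.319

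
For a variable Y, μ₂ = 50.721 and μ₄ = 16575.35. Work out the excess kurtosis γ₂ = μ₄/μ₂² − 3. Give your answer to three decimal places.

3.443

μ₂² = 50.721² = 2572.61984
μ₄/μ₂² = 16575.35 / 2572.61984 = 6.44298
γ₂ = 6.44298 − 3 ≈ 3.443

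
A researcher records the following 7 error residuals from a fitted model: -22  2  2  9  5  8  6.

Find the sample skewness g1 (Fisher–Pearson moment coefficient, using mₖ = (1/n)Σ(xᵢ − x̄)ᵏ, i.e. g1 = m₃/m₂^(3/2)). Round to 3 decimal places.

-1.776

x̄ = (-22 + 2 + 2 + 9 + 5 + 8 + 6) / 7 = 1.4286
deviations (xᵢ − x̄): -23.4286, 0.5714, 0.5714, 7.5714, 3.5714, 6.5714, 4.5714
Σ(xᵢ − x̄)² = 683.7143 ⇒ m₂ = 683.7143/7 = 97.67347
Σ(xᵢ − x̄)³ = -12000.6122 ⇒ m₃ = -12000.6122/7 = -1714.37318
m₂^(3/2) = 97.67347^(1.5) = 965.30581
g1 = m₃ / m₂^(3/2) = -1714.37318 / 965.30581 ≈ -1.776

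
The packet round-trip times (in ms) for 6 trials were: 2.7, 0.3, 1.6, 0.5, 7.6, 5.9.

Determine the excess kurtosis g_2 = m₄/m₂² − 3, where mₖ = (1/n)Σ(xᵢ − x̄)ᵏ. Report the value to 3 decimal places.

-1.278

x̄ = 3.1000
Σ(xᵢ − x̄)² = 45.1000 ⇒ m₂ = 7.51667
Σ(xᵢ − x̄)⁴ = 583.7794 ⇒ m₄ = 97.29657
m₂² = 56.50028
g_2 = m₄/m₂² − 3 = 1.72205 − 3 ≈ -1.278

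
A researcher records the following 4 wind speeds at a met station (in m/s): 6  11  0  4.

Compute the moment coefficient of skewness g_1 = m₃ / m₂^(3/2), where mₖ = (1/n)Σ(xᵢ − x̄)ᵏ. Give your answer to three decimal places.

0.177

x̄ = (6 + 11 + 0 + 4) / 4 = 5.2500
deviations (xᵢ − x̄): 0.7500, 5.7500, -5.2500, -1.2500
Σ(xᵢ − x̄)² = 62.7500 ⇒ m₂ = 62.7500/4 = 15.68750
Σ(xᵢ − x̄)³ = 43.8750 ⇒ m₃ = 43.8750/4 = 10.96875
m₂^(3/2) = 15.68750^(1.5) = 62.13419
g_1 = m₃ / m₂^(3/2) = 10.96875 / 62.13419 ≈ 0.177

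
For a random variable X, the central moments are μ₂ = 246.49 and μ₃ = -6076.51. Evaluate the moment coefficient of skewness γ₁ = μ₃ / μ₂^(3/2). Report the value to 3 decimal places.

σ = √μ₂ = √246.49 = 15.70000
σ³ = μ₂^(3/2) = 3869.89300
γ₁ = μ₃/σ³ = -6076.51 / 3869.89300 ≈ -1.570

-1.570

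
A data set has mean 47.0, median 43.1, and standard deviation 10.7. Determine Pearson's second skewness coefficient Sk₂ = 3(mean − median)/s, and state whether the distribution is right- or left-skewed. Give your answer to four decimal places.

Sk₂ = 3(47.0 − 43.1) / 10.7 = 3 × 3.9000 / 10.7
    = 11.7000 / 10.7 ≈ 1.0935
Sk₂ > 0 ⇒ mean > median ⇒ right-skewed (positive skew).

1.0935, right-skewed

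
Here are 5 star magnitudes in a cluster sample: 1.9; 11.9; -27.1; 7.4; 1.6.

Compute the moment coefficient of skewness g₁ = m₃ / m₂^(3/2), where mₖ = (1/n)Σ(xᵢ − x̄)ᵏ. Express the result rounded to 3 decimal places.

-1.207

x̄ = (1.9 + 11.9 - 27.1 + 7.4 + 1.6) / 5 = -0.8600
deviations (xᵢ − x̄): 2.7600, 12.7600, -26.2400, 8.2600, 2.4600
Σ(xᵢ − x̄)² = 933.2520 ⇒ m₂ = 933.2520/5 = 186.65040
Σ(xᵢ − x̄)³ = -15390.2026 ⇒ m₃ = -15390.2026/5 = -3078.04051
m₂^(3/2) = 186.65040^(1.5) = 2550.01883
g₁ = m₃ / m₂^(3/2) = -3078.04051 / 2550.01883 ≈ -1.207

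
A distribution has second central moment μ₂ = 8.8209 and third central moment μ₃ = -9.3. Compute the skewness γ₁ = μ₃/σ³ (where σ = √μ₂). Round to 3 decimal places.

σ = √μ₂ = √8.8209 = 2.97000
σ³ = μ₂^(3/2) = 26.19807
γ₁ = μ₃/σ³ = -9.3 / 26.19807 ≈ -0.355

-0.355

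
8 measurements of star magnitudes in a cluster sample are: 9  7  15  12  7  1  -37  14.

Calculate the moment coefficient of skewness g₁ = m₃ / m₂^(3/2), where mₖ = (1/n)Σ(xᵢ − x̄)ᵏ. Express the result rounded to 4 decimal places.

-1.9655

x̄ = (9 + 7 + 15 + 12 + 7 + 1 - 37 + 14) / 8 = 3.5000
deviations (xᵢ − x̄): 5.5000, 3.5000, 11.5000, 8.5000, 3.5000, -2.5000, -40.5000, 10.5000
Σ(xᵢ − x̄)² = 2016.0000 ⇒ m₂ = 2016.0000/8 = 252.00000
Σ(xᵢ − x̄)³ = -62901.0000 ⇒ m₃ = -62901.0000/8 = -7862.62500
m₂^(3/2) = 252.00000^(1.5) = 4000.37598
g₁ = m₃ / m₂^(3/2) = -7862.62500 / 4000.37598 ≈ -1.9655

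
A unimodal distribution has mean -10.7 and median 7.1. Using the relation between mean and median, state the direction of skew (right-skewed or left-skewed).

mean − median = -10.7 − 7.1 = -17.8
mean < median ⇒ the longer tail is on the left ⇒ left-skewed (negatively skewed).

left-skewed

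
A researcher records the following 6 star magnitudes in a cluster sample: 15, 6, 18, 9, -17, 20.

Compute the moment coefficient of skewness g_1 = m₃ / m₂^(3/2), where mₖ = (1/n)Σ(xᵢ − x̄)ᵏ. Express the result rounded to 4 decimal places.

x̄ = (15 + 6 + 18 + 9 - 17 + 20) / 6 = 8.5000
deviations (xᵢ − x̄): 6.5000, -2.5000, 9.5000, 0.5000, -25.5000, 11.5000
Σ(xᵢ − x̄)² = 921.5000 ⇒ m₂ = 921.5000/6 = 153.58333
Σ(xᵢ − x̄)³ = -13944.0000 ⇒ m₃ = -13944.0000/6 = -2324.00000
m₂^(3/2) = 153.58333^(1.5) = 1903.33894
g_1 = m₃ / m₂^(3/2) = -2324.00000 / 1903.33894 ≈ -1.2210

-1.2210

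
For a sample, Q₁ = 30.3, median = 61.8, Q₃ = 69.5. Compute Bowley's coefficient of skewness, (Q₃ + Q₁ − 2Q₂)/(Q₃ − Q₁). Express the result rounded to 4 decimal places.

-0.6071

numerator: Q₃ + Q₁ − 2Q₂ = 69.5 + 30.3 − 2×61.8 = -23.8000
denominator: Q₃ − Q₁ = 69.5 − 30.3 = 39.2000
Bowley skewness = -23.8000 / 39.2000 ≈ -0.6071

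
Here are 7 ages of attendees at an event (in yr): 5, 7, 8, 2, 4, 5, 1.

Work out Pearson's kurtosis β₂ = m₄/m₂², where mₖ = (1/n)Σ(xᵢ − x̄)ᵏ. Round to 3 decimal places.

x̄ = 4.5714
Σ(xᵢ − x̄)² = 37.7143 ⇒ m₂ = 5.38776
Σ(xᵢ − x̄)⁴ = 379.5569 ⇒ m₄ = 54.22241
m₂² = 29.02791
β₂ = m₄/m₂² = 54.22241 / 29.02791 ≈ 1.868

1.868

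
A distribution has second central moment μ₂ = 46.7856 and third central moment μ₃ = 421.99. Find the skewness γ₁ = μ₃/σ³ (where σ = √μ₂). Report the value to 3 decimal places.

σ = √μ₂ = √46.7856 = 6.84000
σ³ = μ₂^(3/2) = 320.01350
γ₁ = μ₃/σ³ = 421.99 / 320.01350 ≈ 1.319

1.319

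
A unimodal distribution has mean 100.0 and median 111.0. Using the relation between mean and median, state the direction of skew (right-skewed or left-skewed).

mean − median = 100.0 − 111.0 = -11.0
mean < median ⇒ the longer tail is on the left ⇒ left-skewed (negatively skewed).

left-skewed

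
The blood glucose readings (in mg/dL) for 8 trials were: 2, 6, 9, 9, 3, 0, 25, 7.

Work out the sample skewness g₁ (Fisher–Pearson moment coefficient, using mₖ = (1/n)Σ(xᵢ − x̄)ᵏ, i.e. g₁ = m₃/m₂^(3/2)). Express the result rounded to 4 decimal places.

1.4878

x̄ = (2 + 6 + 9 + 9 + 3 + 0 + 25 + 7) / 8 = 7.6250
deviations (xᵢ − x̄): -5.6250, -1.6250, 1.3750, 1.3750, -4.6250, -7.6250, 17.3750, -0.6250
Σ(xᵢ − x̄)² = 419.8750 ⇒ m₂ = 419.8750/8 = 52.48438
Σ(xᵢ − x̄)³ = 4525.7813 ⇒ m₃ = 4525.7813/8 = 565.72266
m₂^(3/2) = 52.48438^(1.5) = 380.22883
g₁ = m₃ / m₂^(3/2) = 565.72266 / 380.22883 ≈ 1.4878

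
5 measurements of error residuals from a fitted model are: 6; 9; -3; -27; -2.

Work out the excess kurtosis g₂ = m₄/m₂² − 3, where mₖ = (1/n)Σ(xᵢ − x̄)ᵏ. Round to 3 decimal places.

-0.339

x̄ = -3.4000
Σ(xᵢ − x̄)² = 801.2000 ⇒ m₂ = 160.24000
Σ(xᵢ − x̄)⁴ = 341657.9360 ⇒ m₄ = 68331.58720
m₂² = 25676.85760
g₂ = m₄/m₂² − 3 = 2.66121 − 3 ≈ -0.339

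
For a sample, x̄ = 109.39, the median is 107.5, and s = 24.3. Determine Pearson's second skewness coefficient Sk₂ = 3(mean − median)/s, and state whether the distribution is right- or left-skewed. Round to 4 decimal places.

0.2333, right-skewed

Sk₂ = 3(109.39 − 107.5) / 24.3 = 3 × 1.8900 / 24.3
    = 5.6700 / 24.3 ≈ 0.2333
Sk₂ > 0 ⇒ mean > median ⇒ right-skewed (positive skew).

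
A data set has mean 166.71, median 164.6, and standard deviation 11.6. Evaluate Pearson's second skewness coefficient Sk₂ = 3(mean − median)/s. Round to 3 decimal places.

0.546

Sk₂ = 3(166.71 − 164.6) / 11.6 = 3 × 2.1100 / 11.6
    = 6.3300 / 11.6 ≈ 0.546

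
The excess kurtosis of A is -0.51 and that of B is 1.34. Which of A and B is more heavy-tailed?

Higher excess kurtosis ⇒ heavier tails relative to the normal distribution.
-0.51 vs 1.34: the larger is 1.34, so B has heavier tails. (B is leptokurtic — heavier-than-normal tails; the other is platykurtic.)

B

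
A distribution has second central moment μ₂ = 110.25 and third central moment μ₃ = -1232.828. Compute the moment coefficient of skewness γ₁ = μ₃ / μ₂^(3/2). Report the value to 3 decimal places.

-1.065

σ = √μ₂ = √110.25 = 10.50000
σ³ = μ₂^(3/2) = 1157.62500
γ₁ = μ₃/σ³ = -1232.828 / 1157.62500 ≈ -1.065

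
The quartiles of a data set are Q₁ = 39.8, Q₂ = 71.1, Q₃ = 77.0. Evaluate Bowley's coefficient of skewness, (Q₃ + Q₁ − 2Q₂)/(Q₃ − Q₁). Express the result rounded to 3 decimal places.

numerator: Q₃ + Q₁ − 2Q₂ = 77.0 + 39.8 − 2×71.1 = -25.4000
denominator: Q₃ − Q₁ = 77.0 − 39.8 = 37.2000
Bowley skewness = -25.4000 / 37.2000 ≈ -0.683

-0.683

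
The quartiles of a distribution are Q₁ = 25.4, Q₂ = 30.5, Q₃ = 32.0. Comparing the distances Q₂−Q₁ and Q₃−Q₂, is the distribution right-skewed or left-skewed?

left-skewed

Q₂ − Q₁ = 5.1;  Q₃ − Q₂ = 1.5
Q₂ − Q₁ > Q₃ − Q₂ ⇒ the lower half is more spread out ⇒ left-skewed.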